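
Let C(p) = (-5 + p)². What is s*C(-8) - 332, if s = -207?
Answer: -35315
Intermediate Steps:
s*C(-8) - 332 = -207*(-5 - 8)² - 332 = -207*(-13)² - 332 = -207*169 - 332 = -34983 - 332 = -35315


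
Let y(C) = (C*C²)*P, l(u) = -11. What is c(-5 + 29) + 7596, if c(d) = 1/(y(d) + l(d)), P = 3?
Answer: 314937757/41461 ≈ 7596.0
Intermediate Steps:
y(C) = 3*C³ (y(C) = (C*C²)*3 = C³*3 = 3*C³)
c(d) = 1/(-11 + 3*d³) (c(d) = 1/(3*d³ - 11) = 1/(-11 + 3*d³))
c(-5 + 29) + 7596 = 1/(-11 + 3*(-5 + 29)³) + 7596 = 1/(-11 + 3*24³) + 7596 = 1/(-11 + 3*13824) + 7596 = 1/(-11 + 41472) + 7596 = 1/41461 + 7596 = 314937757/41461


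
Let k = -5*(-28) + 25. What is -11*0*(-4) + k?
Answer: 165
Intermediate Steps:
k = 165 (k = 140 + 25 = 165)
-11*0*(-4) + k = -11*0*(-4) + 165 = 0*(-4) + 165 = 0 + 165 = 165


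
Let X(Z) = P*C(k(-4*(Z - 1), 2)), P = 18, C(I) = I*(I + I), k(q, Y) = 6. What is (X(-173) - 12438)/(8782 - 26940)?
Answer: 5571/9079 ≈ 0.61361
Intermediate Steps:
C(I) = 2*I² (C(I) = I*(2*I) = 2*I²)
X(Z) = 1296 (X(Z) = 18*(2*6²) = 18*(2*36) = 18*72 = 1296)
(X(-173) - 12438)/(8782 - 26940) = (1296 - 12438)/(8782 - 26940) = -11142/(-18158) = -11142*(-1/18158) = 5571/9079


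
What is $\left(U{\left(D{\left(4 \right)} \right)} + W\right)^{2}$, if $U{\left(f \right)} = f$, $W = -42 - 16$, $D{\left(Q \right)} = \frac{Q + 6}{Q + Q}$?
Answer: $\frac{51529}{16} \approx 3220.6$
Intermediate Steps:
$D{\left(Q \right)} = \frac{6 + Q}{2 Q}$
$W = -58$ ($W = -42 - 16 = -58$)
$\left(U{\left(D{\left(4 \right)} \right)} + W\right)^{2} = \left(\frac{6 + 4}{2 \cdot 4} - 58\right)^{2} = \left(\frac{1}{2} \cdot \frac{1}{4} \cdot 10 - 58\right)^{2} = \left(\frac{5}{4} - 58\right)^{2} = \left(- \frac{227}{4}\right)^{2} = \frac{51529}{16}$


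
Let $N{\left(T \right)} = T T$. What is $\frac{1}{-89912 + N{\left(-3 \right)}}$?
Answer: $- \frac{1}{89903} \approx -1.1123 \cdot 10^{-5}$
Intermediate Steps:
$N{\left(T \right)} = T^{2}$
$\frac{1}{-89912 + N{\left(-3 \right)}} = \frac{1}{-89912 + \left(-3\right)^{2}} = \frac{1}{-89912 + 9} = \frac{1}{-89903} = - \frac{1}{89903}$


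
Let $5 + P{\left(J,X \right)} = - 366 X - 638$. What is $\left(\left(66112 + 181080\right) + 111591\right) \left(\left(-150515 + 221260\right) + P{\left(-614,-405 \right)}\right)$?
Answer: $78333809956$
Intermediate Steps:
$P{\left(J,X \right)} = -643 - 366 X$ ($P{\left(J,X \right)} = -5 - \left(638 + 366 X\right) = -643 - 366 X$)
$\left(\left(66112 + 181080\right) + 111591\right) \left(\left(-150515 + 221260\right) + P{\left(-614,-405 \right)}\right) = \left(\left(66112 + 181080\right) + 111591\right) \left(\left(-150515 + 221260\right) - -147587\right) = \left(247192 + 111591\right) \left(70745 + \left(-643 + 148230\right)\right) = 358783 \left(70745 + 147587\right) = 358783 \cdot 218332 = 78333809956$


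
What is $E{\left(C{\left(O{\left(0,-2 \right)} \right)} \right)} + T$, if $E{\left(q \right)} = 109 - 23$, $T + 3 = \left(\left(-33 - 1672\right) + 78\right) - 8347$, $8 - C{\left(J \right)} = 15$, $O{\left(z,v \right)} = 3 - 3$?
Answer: $-9891$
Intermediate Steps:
$O{\left(z,v \right)} = 0$
$C{\left(J \right)} = -7$ ($C{\left(J \right)} = 8 - 15 = -7$)
$T = -9977$ ($T = -3 + \left(\left(\left(-33 - 1672\right) + 78\right) - 8347\right) = -3 + \left(\left(-1705 + 78\right) - 8347\right) = -3 - 9974 = -9977$)
$E{\left(q \right)} = 86$
$E{\left(C{\left(O{\left(0,-2 \right)} \right)} \right)} + T = 86 - 9977 = -9891$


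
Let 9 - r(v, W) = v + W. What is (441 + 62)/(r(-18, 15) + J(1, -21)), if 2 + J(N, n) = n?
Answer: -503/11 ≈ -45.727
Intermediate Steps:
r(v, W) = 9 - W - v (r(v, W) = 9 - (v + W) = 9 - (W + v) = 9 + (-W - v) = 9 - W - v)
J(N, n) = -2 + n
(441 + 62)/(r(-18, 15) + J(1, -21)) = (441 + 62)/((9 - 1*15 - 1*(-18)) + (-2 - 21)) = 503/((9 - 15 + 18) - 23) = 503/(12 - 23) = 503/(-11) = 503*(-1/11) = -503/11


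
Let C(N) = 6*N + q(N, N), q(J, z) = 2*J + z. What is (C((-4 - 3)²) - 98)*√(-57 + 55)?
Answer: 343*I*√2 ≈ 485.08*I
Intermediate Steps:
q(J, z) = z + 2*J
C(N) = 9*N (C(N) = 6*N + (N + 2*N) = 6*N + 3*N = 9*N)
(C((-4 - 3)²) - 98)*√(-57 + 55) = (9*(-4 - 3)² - 98)*√(-57 + 55) = (9*(-7)² - 98)*√(-2) = (9*49 - 98)*(I*√2) = (441 - 98)*(I*√2) = 343*(I*√2) = 343*I*√2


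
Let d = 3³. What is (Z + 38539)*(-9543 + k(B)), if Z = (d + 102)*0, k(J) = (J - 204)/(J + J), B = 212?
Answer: -19492178342/53 ≈ -3.6778e+8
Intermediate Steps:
d = 27
k(J) = (-204 + J)/(2*J) (k(J) = (-204 + J)/((2*J)) = (-204 + J)*(1/(2*J)) = (-204 + J)/(2*J))
Z = 0 (Z = (27 + 102)*0 = 129*0 = 0)
(Z + 38539)*(-9543 + k(B)) = (0 + 38539)*(-9543 + (½)*(-204 + 212)/212) = 38539*(-9543 + (½)*(1/212)*8) = 38539*(-9543 + 1/53) = 38539*(-505778/53) = -19492178342/53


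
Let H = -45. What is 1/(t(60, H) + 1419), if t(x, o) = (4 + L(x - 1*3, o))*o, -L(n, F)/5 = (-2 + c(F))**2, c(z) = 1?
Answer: 1/1464 ≈ 0.00068306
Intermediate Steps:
L(n, F) = -5 (L(n, F) = -5*(-2 + 1)**2 = -5*(-1)**2 = -5*1 = -5)
t(x, o) = -o (t(x, o) = (4 - 5)*o = -o)
1/(t(60, H) + 1419) = 1/(-1*(-45) + 1419) = 1/(45 + 1419) = 1/1464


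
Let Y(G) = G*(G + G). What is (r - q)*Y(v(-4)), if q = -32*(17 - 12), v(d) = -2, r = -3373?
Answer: -25704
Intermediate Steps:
Y(G) = 2*G² (Y(G) = G*(2*G) = 2*G²)
q = -160 (q = -32*5 = -160)
(r - q)*Y(v(-4)) = (-3373 - 1*(-160))*(2*(-2)²) = (-3373 + 160)*(2*4) = -3213*8 = -25704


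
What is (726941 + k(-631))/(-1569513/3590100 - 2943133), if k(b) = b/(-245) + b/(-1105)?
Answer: -9420515937662100/38140255455870659 ≈ -0.24700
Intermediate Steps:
k(b) = -54*b/10829 (k(b) = b*(-1/245) + b*(-1/1105) = -b/245 - b/1105 = -54*b/10829)
(726941 + k(-631))/(-1569513/3590100 - 2943133) = (726941 - 54/10829*(-631))/(-1569513/3590100 - 2943133) = (726941 + 34074/10829)/(-1569513*1/3590100 - 2943133) = 7872078163/(10829*(-523171/1196700 - 2943133)) = 7872078163/(10829*(-3522047784271/1196700)) = (7872078163/10829)*(-1196700/3522047784271) = -9420515937662100/38140255455870659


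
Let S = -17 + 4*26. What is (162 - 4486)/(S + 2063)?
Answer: -2162/1075 ≈ -2.0112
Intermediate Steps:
S = 87 (S = -17 + 104 = 87)
(162 - 4486)/(S + 2063) = (162 - 4486)/(87 + 2063) = -4324/2150 = -4324*1/2150 = -2162/1075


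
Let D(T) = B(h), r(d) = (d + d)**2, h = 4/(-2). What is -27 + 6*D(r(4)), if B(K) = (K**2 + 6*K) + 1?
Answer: -69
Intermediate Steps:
h = -2 (h = 4*(-1/2) = -2)
r(d) = 4*d**2 (r(d) = (2*d)**2 = 4*d**2)
B(K) = 1 + K**2 + 6*K
D(T) = -7 (D(T) = 1 + (-2)**2 + 6*(-2) = 1 + 4 - 12 = -7)
-27 + 6*D(r(4)) = -27 + 6*(-7) = -27 - 42 = -69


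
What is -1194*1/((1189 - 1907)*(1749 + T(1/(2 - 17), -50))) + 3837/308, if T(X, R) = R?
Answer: 2340527493/187861828 ≈ 12.459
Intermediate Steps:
-1194*1/((1189 - 1907)*(1749 + T(1/(2 - 17), -50))) + 3837/308 = -1194*1/((1189 - 1907)*(1749 - 50)) + 3837/308 = -1194/((-718*1699)) + 3837*(1/308) = -1194/(-1219882) + 3837/308 = -1194*(-1/1219882) + 3837/308 = 597/609941 + 3837/308 = 2340527493/187861828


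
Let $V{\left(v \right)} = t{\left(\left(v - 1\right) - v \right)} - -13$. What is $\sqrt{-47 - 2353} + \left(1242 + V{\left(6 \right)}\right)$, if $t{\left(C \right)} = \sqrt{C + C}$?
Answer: $1255 + i \sqrt{2} + 20 i \sqrt{6} \approx 1255.0 + 50.404 i$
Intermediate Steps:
$t{\left(C \right)} = \sqrt{2} \sqrt{C}$ ($t{\left(C \right)} = \sqrt{2 C} = \sqrt{2} \sqrt{C}$)
$V{\left(v \right)} = 13 + i \sqrt{2}$ ($V{\left(v \right)} = \sqrt{2} \sqrt{\left(v - 1\right) - v} - -13 = \sqrt{2} \sqrt{\left(-1 + v\right) - v} + 13 = \sqrt{2} \sqrt{-1} + 13 = \sqrt{2} i + 13 = i \sqrt{2} + 13 = 13 + i \sqrt{2}$)
$\sqrt{-47 - 2353} + \left(1242 + V{\left(6 \right)}\right) = \sqrt{-47 - 2353} + \left(1242 + \left(13 + i \sqrt{2}\right)\right) = \sqrt{-2400} + \left(1255 + i \sqrt{2}\right) = 20 i \sqrt{6} + \left(1255 + i \sqrt{2}\right) = 1255 + i \sqrt{2} + 20 i \sqrt{6}$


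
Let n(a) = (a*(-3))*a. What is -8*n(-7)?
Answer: 1176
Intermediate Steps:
n(a) = -3*a² (n(a) = (-3*a)*a = -3*a²)
-8*n(-7) = -(-24)*(-7)² = -(-24)*49 = -8*(-147) = 1176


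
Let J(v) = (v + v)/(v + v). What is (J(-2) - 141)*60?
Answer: -8400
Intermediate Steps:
J(v) = 1 (J(v) = (2*v)/((2*v)) = (2*v)*(1/(2*v)) = 1)
(J(-2) - 141)*60 = (1 - 141)*60 = -140*60 = -8400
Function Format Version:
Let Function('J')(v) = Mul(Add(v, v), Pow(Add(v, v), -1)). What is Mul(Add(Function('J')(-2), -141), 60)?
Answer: -8400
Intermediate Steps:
Function('J')(v) = 1 (Function('J')(v) = Mul(Mul(2, v), Pow(Mul(2, v), -1)) = Mul(Mul(2, v), Mul(Rational(1, 2), Pow(v, -1))) = 1)
Mul(Add(Function('J')(-2), -141), 60) = Mul(Add(1, -141), 60) = Mul(-140, 60) = -8400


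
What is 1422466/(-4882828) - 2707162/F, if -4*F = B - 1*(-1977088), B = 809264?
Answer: 764233354258/212582461929 ≈ 3.5950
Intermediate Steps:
F = -696588 (F = -(809264 - 1*(-1977088))/4 = -(809264 + 1977088)/4 = -¼*2786352 = -696588)
1422466/(-4882828) - 2707162/F = 1422466/(-4882828) - 2707162/(-696588) = 1422466*(-1/4882828) - 2707162*(-1/696588) = -711233/2441414 + 1353581/348294 = 764233354258/212582461929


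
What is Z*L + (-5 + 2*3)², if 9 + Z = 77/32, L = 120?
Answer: -3161/4 ≈ -790.25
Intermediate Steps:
Z = -211/32 (Z = -9 + 77/32 = -211/32 ≈ -6.5938)
Z*L + (-5 + 2*3)² = -211/32*120 + (-5 + 2*3)² = -3165/4 + (-5 + 6)² = -3165/4 + 1² = -3165/4 + 1 = -3161/4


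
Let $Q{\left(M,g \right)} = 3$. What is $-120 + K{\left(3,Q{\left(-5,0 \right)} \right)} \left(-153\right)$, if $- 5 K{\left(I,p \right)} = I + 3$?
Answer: $\frac{318}{5} \approx 63.6$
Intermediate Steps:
$K{\left(I,p \right)} = - \frac{3}{5} - \frac{I}{5}$ ($K{\left(I,p \right)} = - \frac{I + 3}{5} = - \frac{3 + I}{5} = - \frac{3}{5} - \frac{I}{5}$)
$-120 + K{\left(3,Q{\left(-5,0 \right)} \right)} \left(-153\right) = -120 + \left(- \frac{3}{5} - \frac{3}{5}\right) \left(-153\right) = -120 - - \frac{918}{5} = -120 + \frac{918}{5} = \frac{318}{5}$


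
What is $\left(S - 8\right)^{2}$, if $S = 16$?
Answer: $64$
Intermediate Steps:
$\left(S - 8\right)^{2} = \left(16 - 8\right)^{2} = 8^{2} = 64$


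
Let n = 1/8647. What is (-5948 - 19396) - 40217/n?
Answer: -347781743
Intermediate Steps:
n = 1/8647 ≈ 0.00011565
(-5948 - 19396) - 40217/n = (-5948 - 19396) - 40217/1/8647 = -25344 - 40217*8647 = -25344 - 1*347756399 = -25344 - 347756399 = -347781743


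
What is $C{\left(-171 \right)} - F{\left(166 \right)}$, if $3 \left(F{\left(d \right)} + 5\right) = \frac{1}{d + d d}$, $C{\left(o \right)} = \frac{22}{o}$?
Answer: $\frac{23092369}{4740462} \approx 4.8713$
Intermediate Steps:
$F{\left(d \right)} = -5 + \frac{1}{3 \left(d + d^{2}\right)}$ ($F{\left(d \right)} = -5 + \frac{1}{3 \left(d + d d\right)} = -5 + \frac{1}{3 \left(d + d^{2}\right)}$)
$C{\left(-171 \right)} - F{\left(166 \right)} = \frac{22}{-171} - \frac{1 - 2490 - 15 \cdot 166^{2}}{3 \cdot 166 \left(1 + 166\right)} = 22 \left(- \frac{1}{171}\right) - \frac{1}{3} \cdot \frac{1}{166} \cdot \frac{1}{167} \left(1 - 2490 - 413340\right) = - \frac{22}{171} - \frac{1}{3} \cdot \frac{1}{166} \cdot \frac{1}{167} \left(1 - 2490 - 413340\right) = - \frac{22}{171} - \frac{1}{3} \cdot \frac{1}{166} \cdot \frac{1}{167} \left(-415829\right) = - \frac{22}{171} - - \frac{415829}{83166} = - \frac{22}{171} + \frac{415829}{83166} = \frac{23092369}{4740462}$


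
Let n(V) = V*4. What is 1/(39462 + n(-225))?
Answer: 1/38562 ≈ 2.5932e-5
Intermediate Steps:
n(V) = 4*V
1/(39462 + n(-225)) = 1/(39462 + 4*(-225)) = 1/(39462 - 900) = 1/38562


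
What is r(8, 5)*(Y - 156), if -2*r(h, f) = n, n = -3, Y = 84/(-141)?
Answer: -11040/47 ≈ -234.89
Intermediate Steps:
Y = -28/47 (Y = 84*(-1/141) = -28/47 ≈ -0.59575)
r(h, f) = 3/2 (r(h, f) = -½*(-3) = 3/2)
r(8, 5)*(Y - 156) = 3*(-28/47 - 156)/2 = (3/2)*(-7360/47) = -11040/47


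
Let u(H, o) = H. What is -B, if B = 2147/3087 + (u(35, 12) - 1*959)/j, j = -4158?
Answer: -2833/3087 ≈ -0.91772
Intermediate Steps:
B = 2833/3087 (B = 2147/3087 + (35 - 1*959)/(-4158) = 2147*(1/3087) + (35 - 959)*(-1/4158) = 2147/3087 - 924*(-1/4158) = 2147/3087 + 2/9 = 2833/3087 ≈ 0.91772)
-B = -1*2833/3087 = -2833/3087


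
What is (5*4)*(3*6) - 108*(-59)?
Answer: 6732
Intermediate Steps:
(5*4)*(3*6) - 108*(-59) = 20*18 + 6372 = 360 + 6372 = 6732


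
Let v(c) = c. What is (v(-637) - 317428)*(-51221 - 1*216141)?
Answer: 85038494530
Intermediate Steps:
(v(-637) - 317428)*(-51221 - 1*216141) = (-637 - 317428)*(-51221 - 1*216141) = -318065*(-51221 - 216141) = -318065*(-267362) = 85038494530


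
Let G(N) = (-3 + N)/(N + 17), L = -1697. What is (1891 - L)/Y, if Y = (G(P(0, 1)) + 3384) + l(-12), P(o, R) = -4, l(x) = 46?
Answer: 15548/14861 ≈ 1.0462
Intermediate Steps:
G(N) = (-3 + N)/(17 + N)
Y = 44583/13 (Y = ((-3 - 4)/(17 - 4) + 3384) + 46 = (-7/13 + 3384) + 46 = 43985/13 + 46 = 44583/13 ≈ 3429.5)
(1891 - L)/Y = (1891 - 1*(-1697))/(44583/13) = (1891 + 1697)*(13/44583) = 3588*(13/44583) = 15548/14861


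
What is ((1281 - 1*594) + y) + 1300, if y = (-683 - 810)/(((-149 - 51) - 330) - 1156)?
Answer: 3351575/1686 ≈ 1987.9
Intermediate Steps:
y = 1493/1686 (y = -1493/((-200 - 330) - 1156) = -1493/(-530 - 1156) = -1493/(-1686) = -1493*(-1/1686) = 1493/1686 ≈ 0.88553)
((1281 - 1*594) + y) + 1300 = ((1281 - 1*594) + 1493/1686) + 1300 = ((1281 - 594) + 1493/1686) + 1300 = (687 + 1493/1686) + 1300 = 1159775/1686 + 1300 = 3351575/1686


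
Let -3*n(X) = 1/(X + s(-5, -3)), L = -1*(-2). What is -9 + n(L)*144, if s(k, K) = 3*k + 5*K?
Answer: -51/7 ≈ -7.2857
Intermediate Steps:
L = 2
n(X) = -1/(3*(-30 + X)) (n(X) = -1/(3*(X + (3*(-5) + 5*(-3)))) = -1/(3*(X + (-15 - 15))) = -1/(3*(X - 30)) = -1/(3*(-30 + X)))
-9 + n(L)*144 = -9 - 1/(-90 + 3*2)*144 = -9 - 1/(-90 + 6)*144 = -9 - 1/(-84)*144 = -9 - 1*(-1/84)*144 = -9 + (1/84)*144 = -9 + 12/7 = -51/7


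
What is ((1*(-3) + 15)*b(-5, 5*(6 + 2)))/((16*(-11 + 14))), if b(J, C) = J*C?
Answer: -50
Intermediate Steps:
b(J, C) = C*J
((1*(-3) + 15)*b(-5, 5*(6 + 2)))/((16*(-11 + 14))) = ((1*(-3) + 15)*((5*(6 + 2))*(-5)))/((16*(-11 + 14))) = ((-3 + 15)*((5*8)*(-5)))/((16*3)) = (12*(40*(-5)))/48 = (12*(-200))*(1/48) = -2400*1/48 = -50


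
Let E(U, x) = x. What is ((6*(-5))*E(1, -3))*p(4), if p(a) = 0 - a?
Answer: -360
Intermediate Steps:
p(a) = -a
((6*(-5))*E(1, -3))*p(4) = ((6*(-5))*(-3))*(-1*4) = -30*(-3)*(-4) = 90*(-4) = -360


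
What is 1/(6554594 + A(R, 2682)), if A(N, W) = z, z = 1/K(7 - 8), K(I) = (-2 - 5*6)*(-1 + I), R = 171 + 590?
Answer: 64/419494017 ≈ 1.5256e-7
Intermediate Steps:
R = 761
K(I) = 32 - 32*I (K(I) = (-2 - 30)*(-1 + I) = -32*(-1 + I) = 32 - 32*I)
z = 1/64 (z = 1/(32 - 32*(7 - 8)) = 1/(32 - 32*(-1)) = 1/(32 + 32) = 1/64 ≈ 0.015625)
A(N, W) = 1/64
1/(6554594 + A(R, 2682)) = 1/(6554594 + 1/64) = 1/(419494017/64) = 64/419494017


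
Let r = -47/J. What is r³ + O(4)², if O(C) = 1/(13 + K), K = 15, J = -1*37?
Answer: 81447885/39711952 ≈ 2.0510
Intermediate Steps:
J = -37
O(C) = 1/28 (O(C) = 1/(13 + 15) = 1/28)
r = 47/37 (r = -47/(-37) = -47*(-1/37) = 47/37 ≈ 1.2703)
r³ + O(4)² = (47/37)³ + (1/28)² = 103823/50653 + 1/784 = 81447885/39711952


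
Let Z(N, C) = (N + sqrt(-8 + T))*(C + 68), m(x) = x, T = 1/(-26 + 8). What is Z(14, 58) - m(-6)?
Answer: 1770 + 21*I*sqrt(290) ≈ 1770.0 + 357.62*I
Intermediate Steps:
T = -1/18 (T = 1/(-18) = -1/18 ≈ -0.055556)
Z(N, C) = (68 + C)*(N + I*sqrt(290)/6) (Z(N, C) = (N + sqrt(-8 - 1/18))*(C + 68) = (N + sqrt(-145/18))*(68 + C) = (N + I*sqrt(290)/6)*(68 + C) = (68 + C)*(N + I*sqrt(290)/6))
Z(14, 58) - m(-6) = (68*14 + 58*14 + 34*I*sqrt(290)/3 + (1/6)*I*58*sqrt(290)) - 1*(-6) = (952 + 812 + 34*I*sqrt(290)/3 + 29*I*sqrt(290)/3) + 6 = (1764 + 21*I*sqrt(290)) + 6 = 1770 + 21*I*sqrt(290)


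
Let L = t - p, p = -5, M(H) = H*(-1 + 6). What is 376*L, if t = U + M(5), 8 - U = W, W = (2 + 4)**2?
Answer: 752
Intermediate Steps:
W = 36 (W = 6**2 = 36)
M(H) = 5*H (M(H) = H*5 = 5*H)
U = -28 (U = 8 - 1*36 = 8 - 36 = -28)
t = -3 (t = -28 + 5*5 = -28 + 25 = -3)
L = 2 (L = -3 - 1*(-5) = -3 + 5 = 2)
376*L = 376*2 = 752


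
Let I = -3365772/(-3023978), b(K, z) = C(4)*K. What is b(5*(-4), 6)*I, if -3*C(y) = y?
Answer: 44876960/1511989 ≈ 29.681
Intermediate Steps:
C(y) = -y/3
b(K, z) = -4*K/3 (b(K, z) = (-⅓*4)*K = -4*K/3)
I = 1682886/1511989 (I = -3365772*(-1/3023978) = 1682886/1511989 ≈ 1.1130)
b(5*(-4), 6)*I = -20*(-4)/3*(1682886/1511989) = -4/3*(-20)*(1682886/1511989) = (80/3)*(1682886/1511989) = 44876960/1511989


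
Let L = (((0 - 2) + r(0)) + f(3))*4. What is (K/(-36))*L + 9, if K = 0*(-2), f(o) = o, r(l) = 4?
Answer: 9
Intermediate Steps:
L = 20 (L = (((0 - 2) + 4) + 3)*4 = ((-2 + 4) + 3)*4 = (2 + 3)*4 = 5*4 = 20)
K = 0
(K/(-36))*L + 9 = (0/(-36))*20 + 9 = (0*(-1/36))*20 + 9 = 0*20 + 9 = 0 + 9 = 9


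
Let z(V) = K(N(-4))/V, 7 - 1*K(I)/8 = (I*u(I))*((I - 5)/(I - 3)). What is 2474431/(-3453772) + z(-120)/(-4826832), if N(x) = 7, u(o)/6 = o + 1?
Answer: -44788874261543/62515414538640 ≈ -0.71644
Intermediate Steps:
u(o) = 6 + 6*o (u(o) = 6*(o + 1) = 6*(1 + o) = 6 + 6*o)
K(I) = 56 - 8*I*(-5 + I)*(6 + 6*I)/(-3 + I) (K(I) = 56 - 8*I*(6 + 6*I)*(I - 5)/(I - 3) = 56 - 8*I*(6 + 6*I)*(-5 + I)/(-3 + I) = 56 - 8*I*(-5 + I)*(6 + 6*I)/(-3 + I))
z(V) = -1288/V (z(V) = (8*(-21 - 6*7³ + 24*7² + 37*7)/(-3 + 7))/V = (8*(-21 - 6*343 + 24*49 + 259)/4)/V = (8*(¼)*(-21 - 2058 + 1176 + 259))/V = (8*(¼)*(-644))/V = -1288/V)
2474431/(-3453772) + z(-120)/(-4826832) = 2474431/(-3453772) - 1288/(-120)/(-4826832) = 2474431*(-1/3453772) - 1288*(-1/120)*(-1/4826832) = -2474431/3453772 + (161/15)*(-1/4826832) = -2474431/3453772 - 161/72402480 = -44788874261543/62515414538640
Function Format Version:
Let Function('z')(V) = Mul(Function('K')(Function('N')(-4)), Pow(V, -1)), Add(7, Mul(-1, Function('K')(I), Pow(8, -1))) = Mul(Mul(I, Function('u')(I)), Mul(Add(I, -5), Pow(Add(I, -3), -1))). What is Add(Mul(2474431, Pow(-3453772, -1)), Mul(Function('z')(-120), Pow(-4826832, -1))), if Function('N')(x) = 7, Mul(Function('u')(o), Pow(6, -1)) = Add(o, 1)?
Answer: Rational(-44788874261543, 62515414538640) ≈ -0.71644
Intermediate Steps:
Function('u')(o) = Add(6, Mul(6, o)) (Function('u')(o) = Mul(6, Add(o, 1)) = Mul(6, Add(1, o)) = Add(6, Mul(6, o)))
Function('K')(I) = Add(56, Mul(-8, I, Pow(Add(-3, I), -1), Add(-5, I), Add(6, Mul(6, I)))) (Function('K')(I) = Add(56, Mul(-8, Mul(Mul(I, Add(6, Mul(6, I))), Mul(Add(I, -5), Pow(Add(I, -3), -1))))) = Add(56, Mul(-8, Mul(Mul(I, Add(6, Mul(6, I))), Mul(Add(-5, I), Pow(Add(-3, I), -1))))) = Add(56, Mul(-8, Mul(Mul(I, Add(6, Mul(6, I))), Mul(Pow(Add(-3, I), -1), Add(-5, I))))) = Add(56, Mul(-8, Mul(I, Pow(Add(-3, I), -1), Add(-5, I), Add(6, Mul(6, I))))) = Add(56, Mul(-8, I, Pow(Add(-3, I), -1), Add(-5, I), Add(6, Mul(6, I)))))
Function('z')(V) = Mul(-1288, Pow(V, -1)) (Function('z')(V) = Mul(Mul(8, Pow(Add(-3, 7), -1), Add(-21, Mul(-6, Pow(7, 3)), Mul(24, Pow(7, 2)), Mul(37, 7))), Pow(V, -1)) = Mul(Mul(8, Pow(4, -1), Add(-21, Mul(-6, 343), Mul(24, 49), 259)), Pow(V, -1)) = Mul(Mul(8, Rational(1, 4), Add(-21, -2058, 1176, 259)), Pow(V, -1)) = Mul(Mul(8, Rational(1, 4), -644), Pow(V, -1)) = Mul(-1288, Pow(V, -1)))
Add(Mul(2474431, Pow(-3453772, -1)), Mul(Function('z')(-120), Pow(-4826832, -1))) = Add(Mul(2474431, Pow(-3453772, -1)), Mul(Mul(-1288, Pow(-120, -1)), Pow(-4826832, -1))) = Add(Mul(2474431, Rational(-1, 3453772)), Mul(Mul(-1288, Rational(-1, 120)), Rational(-1, 4826832))) = Add(Rational(-2474431, 3453772), Mul(Rational(161, 15), Rational(-1, 4826832))) = Add(Rational(-2474431, 3453772), Rational(-161, 72402480)) = Rational(-44788874261543, 62515414538640)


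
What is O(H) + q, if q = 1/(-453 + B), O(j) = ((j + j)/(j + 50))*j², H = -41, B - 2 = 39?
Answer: -56790913/3708 ≈ -15316.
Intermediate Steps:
B = 41 (B = 2 + 39 = 41)
O(j) = 2*j³/(50 + j) (O(j) = ((2*j)/(50 + j))*j² = (2*j/(50 + j))*j² = 2*j³/(50 + j))
q = -1/412 (q = 1/(-453 + 41) = 1/(-412) = -1/412 ≈ -0.0024272)
O(H) + q = 2*(-41)³/(50 - 41) - 1/412 = 2*(-68921)/9 - 1/412 = 2*(-68921)*(⅑) - 1/412 = -137842/9 - 1/412 = -56790913/3708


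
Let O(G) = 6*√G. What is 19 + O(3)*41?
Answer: 19 + 246*√3 ≈ 445.08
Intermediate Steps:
19 + O(3)*41 = 19 + (6*√3)*41 = 19 + 246*√3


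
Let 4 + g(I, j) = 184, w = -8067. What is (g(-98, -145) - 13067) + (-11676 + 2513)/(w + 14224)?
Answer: -79354422/6157 ≈ -12888.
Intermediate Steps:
g(I, j) = 180 (g(I, j) = -4 + 184 = 180)
(g(-98, -145) - 13067) + (-11676 + 2513)/(w + 14224) = (180 - 13067) + (-11676 + 2513)/(-8067 + 14224) = -12887 - 9163/6157 = -79354422/6157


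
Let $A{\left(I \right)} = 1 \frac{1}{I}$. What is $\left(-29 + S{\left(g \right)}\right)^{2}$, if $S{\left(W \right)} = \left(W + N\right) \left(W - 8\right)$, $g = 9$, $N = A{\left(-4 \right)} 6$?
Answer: $\frac{1849}{4} \approx 462.25$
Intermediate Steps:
$A{\left(I \right)} = \frac{1}{I}$
$N = - \frac{3}{2}$ ($N = \frac{1}{-4} \cdot 6 = \left(- \frac{1}{4}\right) 6 = - \frac{3}{2} \approx -1.5$)
$S{\left(W \right)} = \left(-8 + W\right) \left(- \frac{3}{2} + W\right)$ ($S{\left(W \right)} = \left(W - \frac{3}{2}\right) \left(W - 8\right) = \left(- \frac{3}{2} + W\right) \left(-8 + W\right) = \left(-8 + W\right) \left(- \frac{3}{2} + W\right)$)
$\left(-29 + S{\left(g \right)}\right)^{2} = \left(-29 + \left(12 + 9^{2} - \frac{171}{2}\right)\right)^{2} = \left(-29 + \left(12 + 81 - \frac{171}{2}\right)\right)^{2} = \left(-29 + \frac{15}{2}\right)^{2} = \left(- \frac{43}{2}\right)^{2} = \frac{1849}{4}$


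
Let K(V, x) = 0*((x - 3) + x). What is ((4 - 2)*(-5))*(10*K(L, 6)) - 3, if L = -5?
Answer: -3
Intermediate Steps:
K(V, x) = 0 (K(V, x) = 0*((-3 + x) + x) = 0*(-3 + 2*x) = 0)
((4 - 2)*(-5))*(10*K(L, 6)) - 3 = ((4 - 2)*(-5))*(10*0) - 3 = (2*(-5))*0 - 3 = -10*0 - 3 = 0 - 3 = -3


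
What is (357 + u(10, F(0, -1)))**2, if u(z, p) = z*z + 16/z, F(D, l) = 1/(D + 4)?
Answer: 5257849/25 ≈ 2.1031e+5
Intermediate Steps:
F(D, l) = 1/(4 + D)
u(z, p) = z**2 + 16/z
(357 + u(10, F(0, -1)))**2 = (357 + (16 + 10**3)/10)**2 = (357 + (16 + 1000)/10)**2 = (357 + (1/10)*1016)**2 = (357 + 508/5)**2 = (2293/5)**2 = 5257849/25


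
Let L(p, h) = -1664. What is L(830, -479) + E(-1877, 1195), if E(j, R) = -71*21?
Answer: -3155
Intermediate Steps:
E(j, R) = -1491
L(830, -479) + E(-1877, 1195) = -1664 - 1491 = -3155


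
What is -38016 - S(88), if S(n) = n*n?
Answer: -45760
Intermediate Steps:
S(n) = n²
-38016 - S(88) = -38016 - 1*88² = -38016 - 1*7744 = -38016 - 7744 = -45760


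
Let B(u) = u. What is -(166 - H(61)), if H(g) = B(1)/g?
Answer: -10125/61 ≈ -165.98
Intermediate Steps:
H(g) = 1/g
-(166 - H(61)) = -(166 - 1/61) = -1*10125/61 = -10125/61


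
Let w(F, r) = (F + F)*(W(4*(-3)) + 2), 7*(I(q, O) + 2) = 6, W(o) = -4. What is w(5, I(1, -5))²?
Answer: 400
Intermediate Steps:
I(q, O) = -8/7 (I(q, O) = -2 + (⅐)*6 = -2 + 6/7 = -8/7)
w(F, r) = -4*F (w(F, r) = (F + F)*(-4 + 2) = (2*F)*(-2) = -4*F)
w(5, I(1, -5))² = (-4*5)² = (-20)² = 400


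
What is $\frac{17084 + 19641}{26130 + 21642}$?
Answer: $\frac{36725}{47772} \approx 0.76876$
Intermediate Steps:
$\frac{17084 + 19641}{26130 + 21642} = \frac{36725}{47772}$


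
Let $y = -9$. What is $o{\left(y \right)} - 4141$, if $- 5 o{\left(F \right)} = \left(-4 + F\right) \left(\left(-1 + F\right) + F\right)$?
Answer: $- \frac{20952}{5} \approx -4190.4$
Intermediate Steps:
$o{\left(F \right)} = - \frac{\left(-1 + 2 F\right) \left(-4 + F\right)}{5}$ ($o{\left(F \right)} = - \frac{\left(-4 + F\right) \left(\left(-1 + F\right) + F\right)}{5} = - \frac{\left(-4 + F\right) \left(-1 + 2 F\right)}{5} = - \frac{\left(-1 + 2 F\right) \left(-4 + F\right)}{5}$)
$o{\left(y \right)} - 4141 = \left(- \frac{4}{5} - \frac{2 \left(-9\right)^{2}}{5} + \frac{9}{5} \left(-9\right)\right) - 4141 = \left(- \frac{4}{5} - \frac{162}{5} - \frac{81}{5}\right) - 4141 = - \frac{247}{5} - 4141 = - \frac{20952}{5}$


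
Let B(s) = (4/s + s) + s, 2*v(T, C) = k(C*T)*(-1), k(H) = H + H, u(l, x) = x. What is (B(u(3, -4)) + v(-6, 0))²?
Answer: 81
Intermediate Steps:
k(H) = 2*H
v(T, C) = -C*T (v(T, C) = ((2*(C*T))*(-1))/2 = ((2*C*T)*(-1))/2 = (-2*C*T)/2 = -C*T)
B(s) = 2*s + 4/s (B(s) = (s + 4/s) + s = 2*s + 4/s)
(B(u(3, -4)) + v(-6, 0))² = ((2*(-4) + 4/(-4)) - 1*0*(-6))² = ((-8 + 4*(-¼)) + 0)² = ((-8 - 1) + 0)² = (-9 + 0)² = (-9)² = 81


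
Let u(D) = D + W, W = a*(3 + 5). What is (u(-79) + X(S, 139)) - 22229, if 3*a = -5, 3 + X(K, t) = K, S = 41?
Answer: -66850/3 ≈ -22283.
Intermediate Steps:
X(K, t) = -3 + K
a = -5/3 (a = (1/3)*(-5) = -5/3 ≈ -1.6667)
W = -40/3 (W = -5*(3 + 5)/3 = -5/3*8 = -40/3 ≈ -13.333)
u(D) = -40/3 + D (u(D) = D - 40/3 = -40/3 + D)
(u(-79) + X(S, 139)) - 22229 = ((-40/3 - 79) + (-3 + 41)) - 22229 = (-277/3 + 38) - 22229 = -163/3 - 22229 = -66850/3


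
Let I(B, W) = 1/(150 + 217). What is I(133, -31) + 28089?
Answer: 10308664/367 ≈ 28089.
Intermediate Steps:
I(B, W) = 1/367
I(133, -31) + 28089 = 1/367 + 28089 = 10308664/367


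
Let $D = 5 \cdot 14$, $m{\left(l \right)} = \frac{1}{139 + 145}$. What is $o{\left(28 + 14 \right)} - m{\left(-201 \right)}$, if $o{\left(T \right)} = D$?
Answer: $\frac{19879}{284} \approx 69.996$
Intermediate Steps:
$m{\left(l \right)} = \frac{1}{284}$
$D = 70$
$o{\left(T \right)} = 70$
$o{\left(28 + 14 \right)} - m{\left(-201 \right)} = 70 - \frac{1}{284} = \frac{19879}{284}$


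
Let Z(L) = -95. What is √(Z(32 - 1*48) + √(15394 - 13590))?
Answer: √(-95 + 2*√451) ≈ 7.2475*I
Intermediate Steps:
√(Z(32 - 1*48) + √(15394 - 13590)) = √(-95 + √(15394 - 13590)) = √(-95 + √1804) = √(-95 + 2*√451)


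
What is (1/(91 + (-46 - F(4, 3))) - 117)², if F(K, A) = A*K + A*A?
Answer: 7879249/576 ≈ 13679.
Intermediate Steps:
F(K, A) = A² + A*K (F(K, A) = A*K + A² = A² + A*K)
(1/(91 + (-46 - F(4, 3))) - 117)² = (1/(91 + (-46 - 3*(3 + 4))) - 117)² = (1/(91 + (-46 - 3*7)) - 117)² = (1/(91 + (-46 - 1*21)) - 117)² = (1/(91 + (-46 - 21)) - 117)² = (1/(91 - 67) - 117)² = (1/24 - 117)² = (-2807/24)² = 7879249/576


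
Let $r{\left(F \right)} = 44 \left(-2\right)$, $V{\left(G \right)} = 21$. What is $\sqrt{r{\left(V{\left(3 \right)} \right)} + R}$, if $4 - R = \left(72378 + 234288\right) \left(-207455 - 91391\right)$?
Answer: $2 \sqrt{22911476838} \approx 3.0273 \cdot 10^{5}$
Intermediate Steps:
$r{\left(F \right)} = -88$
$R = 91645907440$ ($R = 4 - \left(72378 + 234288\right) \left(-207455 - 91391\right) = 4 - 306666 \left(-298846\right) = 4 - -91645907436 = 4 + 91645907436 = 91645907440$)
$\sqrt{r{\left(V{\left(3 \right)} \right)} + R} = \sqrt{-88 + 91645907440} = \sqrt{91645907352} = 2 \sqrt{22911476838}$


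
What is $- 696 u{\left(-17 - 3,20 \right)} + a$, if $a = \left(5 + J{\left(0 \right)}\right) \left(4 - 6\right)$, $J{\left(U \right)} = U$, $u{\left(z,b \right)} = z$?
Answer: $13910$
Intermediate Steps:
$a = -10$ ($a = \left(5 + 0\right) \left(4 - 6\right) = 5 \left(-2\right) = -10$)
$- 696 u{\left(-17 - 3,20 \right)} + a = - 696 \left(-17 - 3\right) - 10 = \left(-696\right) \left(-20\right) - 10 = 13920 - 10 = 13910$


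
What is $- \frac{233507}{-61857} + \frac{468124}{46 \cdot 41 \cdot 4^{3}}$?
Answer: $\frac{14285493799}{1866596832} \approx 7.6532$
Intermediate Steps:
$- \frac{233507}{-61857} + \frac{468124}{46 \cdot 41 \cdot 4^{3}} = \left(-233507\right) \left(- \frac{1}{61857}\right) + \frac{468124}{1886 \cdot 64} = \frac{233507}{61857} + \frac{468124}{120704} = \frac{233507}{61857} + 468124 \cdot \frac{1}{120704} = \frac{233507}{61857} + \frac{117031}{30176} = \frac{14285493799}{1866596832}$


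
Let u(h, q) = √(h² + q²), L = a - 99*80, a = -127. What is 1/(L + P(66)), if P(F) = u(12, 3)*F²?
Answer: 8047/2838380399 + 13068*√17/2838380399 ≈ 2.1818e-5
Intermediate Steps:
L = -8047 (L = -127 - 99*80 = -127 - 7920 = -8047)
P(F) = 3*√17*F² (P(F) = √(12² + 3²)*F² = √(144 + 9)*F² = √153*F² = (3*√17)*F² = 3*√17*F²)
1/(L + P(66)) = 1/(-8047 + 3*√17*66²) = 1/(-8047 + 3*√17*4356) = 1/(-8047 + 13068*√17)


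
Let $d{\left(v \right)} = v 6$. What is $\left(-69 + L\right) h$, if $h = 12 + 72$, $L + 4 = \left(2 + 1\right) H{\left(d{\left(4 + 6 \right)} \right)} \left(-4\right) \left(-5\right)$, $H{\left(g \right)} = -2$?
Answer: $-16212$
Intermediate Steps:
$d{\left(v \right)} = 6 v$
$L = -124$ ($L = -4 + \left(2 + 1\right) \left(-2\right) \left(-4\right) \left(-5\right) = -4 + 3 \cdot 8 \left(-5\right) = -4 + 3 \left(-40\right) = -4 - 120 = -124$)
$h = 84$
$\left(-69 + L\right) h = \left(-69 - 124\right) 84 = \left(-193\right) 84 = -16212$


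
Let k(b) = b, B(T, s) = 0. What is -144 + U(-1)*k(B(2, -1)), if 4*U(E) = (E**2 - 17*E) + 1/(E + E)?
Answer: -144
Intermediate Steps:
U(E) = -17*E/4 + E**2/4 + 1/(8*E) (U(E) = ((E**2 - 17*E) + 1/(E + E))/4 = ((E**2 - 17*E) + 1/(2*E))/4 = (E**2 + 1/(2*E) - 17*E)/4 = -17*E/4 + E**2/4 + 1/(8*E))
-144 + U(-1)*k(B(2, -1)) = -144 + ((1/8)*(1 + 2*(-1)**2*(-17 - 1))/(-1))*0 = -144 + ((1/8)*(-1)*(1 + 2*1*(-18)))*0 = -144 + ((1/8)*(-1)*(1 - 36))*0 = -144 + ((1/8)*(-1)*(-35))*0 = -144 + (35/8)*0 = -144 + 0 = -144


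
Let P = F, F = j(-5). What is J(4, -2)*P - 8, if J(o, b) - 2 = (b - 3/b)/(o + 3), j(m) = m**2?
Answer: 563/14 ≈ 40.214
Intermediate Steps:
F = 25 (F = (-5)**2 = 25)
P = 25
J(o, b) = 2 + (b - 3/b)/(3 + o) (J(o, b) = 2 + (b - 3/b)/(o + 3) = 2 + (b - 3/b)/(3 + o))
J(4, -2)*P - 8 = ((-3 + (-2)**2 + 6*(-2) + 2*(-2)*4)/((-2)*(3 + 4)))*25 - 8 = -1/2*(-3 + 4 - 12 - 16)/7*25 - 8 = -1/2*1/7*(-27)*25 - 8 = (27/14)*25 - 8 = 675/14 - 8 = 563/14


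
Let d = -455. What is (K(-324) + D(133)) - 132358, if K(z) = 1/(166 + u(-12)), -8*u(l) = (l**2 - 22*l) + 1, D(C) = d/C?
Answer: -2311162621/17461 ≈ -1.3236e+5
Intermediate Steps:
D(C) = -455/C
u(l) = -1/8 - l**2/8 + 11*l/4 (u(l) = -((l**2 - 22*l) + 1)/8 = -(1 + l**2 - 22*l)/8 = -1/8 - l**2/8 + 11*l/4)
K(z) = 8/919 (K(z) = 1/(166 + (-1/8 - 1/8*(-12)**2 + (11/4)*(-12))) = 1/(166 + (-1/8 - 1/8*144 - 33)) = 1/(166 + (-1/8 - 18 - 33)) = 1/(166 - 409/8) = 1/(919/8) = 8/919)
(K(-324) + D(133)) - 132358 = (8/919 - 455/133) - 132358 = (8/919 - 455*1/133) - 132358 = (8/919 - 65/19) - 132358 = -59583/17461 - 132358 = -2311162621/17461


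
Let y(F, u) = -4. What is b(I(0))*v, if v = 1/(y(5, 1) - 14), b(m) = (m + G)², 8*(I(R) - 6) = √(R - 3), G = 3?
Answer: -(72 + I*√3)²/1152 ≈ -4.4974 - 0.21651*I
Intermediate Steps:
I(R) = 6 + √(-3 + R)/8 (I(R) = 6 + √(R - 3)/8 = 6 + √(-3 + R)/8)
b(m) = (3 + m)² (b(m) = (m + 3)² = (3 + m)²)
v = -1/18 (v = 1/(-4 - 14) = 1/(-18) = -1/18 ≈ -0.055556)
b(I(0))*v = (3 + (6 + √(-3 + 0)/8))²*(-1/18) = (3 + (6 + √(-3)/8))²*(-1/18) = (3 + (6 + (I*√3)/8))²*(-1/18) = (3 + (6 + I*√3/8))²*(-1/18) = (9 + I*√3/8)²*(-1/18) = -(9 + I*√3/8)²/18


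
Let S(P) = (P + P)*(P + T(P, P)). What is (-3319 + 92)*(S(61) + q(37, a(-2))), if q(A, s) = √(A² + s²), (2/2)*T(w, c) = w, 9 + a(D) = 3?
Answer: -48030668 - 3227*√1405 ≈ -4.8152e+7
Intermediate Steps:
a(D) = -6 (a(D) = -9 + 3 = -6)
T(w, c) = w
S(P) = 4*P² (S(P) = (P + P)*(P + P) = (2*P)*(2*P) = 4*P²)
(-3319 + 92)*(S(61) + q(37, a(-2))) = (-3319 + 92)*(4*61² + √(37² + (-6)²)) = -3227*(4*3721 + √(1369 + 36)) = -3227*(14884 + √1405) = -48030668 - 3227*√1405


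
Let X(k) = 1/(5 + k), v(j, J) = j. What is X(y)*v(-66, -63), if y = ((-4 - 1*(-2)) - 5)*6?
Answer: 66/37 ≈ 1.7838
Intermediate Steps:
y = -42 (y = ((-4 + 2) - 5)*6 = (-2 - 5)*6 = -7*6 = -42)
X(y)*v(-66, -63) = -66/(5 - 42) = -66/(-37) = -1/37*(-66) = 66/37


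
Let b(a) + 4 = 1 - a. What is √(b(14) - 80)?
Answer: I*√97 ≈ 9.8489*I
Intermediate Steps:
b(a) = -3 - a (b(a) = -4 + (1 - a) = -3 - a)
√(b(14) - 80) = √((-3 - 1*14) - 80) = √((-3 - 14) - 80) = √(-17 - 80) = √(-97) = I*√97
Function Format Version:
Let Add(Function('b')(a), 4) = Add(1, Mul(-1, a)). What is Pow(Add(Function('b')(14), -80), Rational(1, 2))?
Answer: Mul(I, Pow(97, Rational(1, 2))) ≈ Mul(9.8489, I)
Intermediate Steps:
Function('b')(a) = Add(-3, Mul(-1, a)) (Function('b')(a) = Add(-4, Add(1, Mul(-1, a))) = Add(-3, Mul(-1, a)))
Pow(Add(Function('b')(14), -80), Rational(1, 2)) = Pow(Add(Add(-3, Mul(-1, 14)), -80), Rational(1, 2)) = Pow(Add(Add(-3, -14), -80), Rational(1, 2)) = Pow(Add(-17, -80), Rational(1, 2)) = Pow(-97, Rational(1, 2)) = Mul(I, Pow(97, Rational(1, 2)))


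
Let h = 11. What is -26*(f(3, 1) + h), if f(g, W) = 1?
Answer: -312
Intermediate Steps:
-26*(f(3, 1) + h) = -26*(1 + 11) = -26*12 = -312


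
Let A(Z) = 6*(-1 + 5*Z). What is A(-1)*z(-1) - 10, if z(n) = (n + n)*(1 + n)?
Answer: -10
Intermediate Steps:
z(n) = 2*n*(1 + n) (z(n) = (2*n)*(1 + n) = 2*n*(1 + n))
A(Z) = -6 + 30*Z
A(-1)*z(-1) - 10 = (-6 + 30*(-1))*(2*(-1)*(1 - 1)) - 10 = (-6 - 30)*(2*(-1)*0) - 10 = -36*0 - 10 = 0 - 10 = -10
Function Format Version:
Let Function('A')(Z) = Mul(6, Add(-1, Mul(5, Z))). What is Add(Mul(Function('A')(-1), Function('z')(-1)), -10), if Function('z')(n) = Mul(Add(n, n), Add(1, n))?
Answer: -10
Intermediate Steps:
Function('z')(n) = Mul(2, n, Add(1, n)) (Function('z')(n) = Mul(Mul(2, n), Add(1, n)) = Mul(2, n, Add(1, n)))
Function('A')(Z) = Add(-6, Mul(30, Z))
Add(Mul(Function('A')(-1), Function('z')(-1)), -10) = Add(Mul(Add(-6, Mul(30, -1)), Mul(2, -1, Add(1, -1))), -10) = Add(Mul(Add(-6, -30), Mul(2, -1, 0)), -10) = Add(Mul(-36, 0), -10) = Add(0, -10) = -10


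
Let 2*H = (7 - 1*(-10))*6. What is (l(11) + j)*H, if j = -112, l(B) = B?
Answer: -5151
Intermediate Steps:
H = 51 (H = ((7 - 1*(-10))*6)/2 = ((7 + 10)*6)/2 = (17*6)/2 = (½)*102 = 51)
(l(11) + j)*H = (11 - 112)*51 = -101*51 = -5151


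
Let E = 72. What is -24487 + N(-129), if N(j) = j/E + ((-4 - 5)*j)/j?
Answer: -587947/24 ≈ -24498.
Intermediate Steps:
N(j) = -9 + j/72 (N(j) = j/72 + ((-4 - 5)*j)/j = j*(1/72) + (-9*j)/j = j/72 - 9 = -9 + j/72)
-24487 + N(-129) = -24487 + (-9 + (1/72)*(-129)) = -24487 + (-9 - 43/24) = -24487 - 259/24 = -587947/24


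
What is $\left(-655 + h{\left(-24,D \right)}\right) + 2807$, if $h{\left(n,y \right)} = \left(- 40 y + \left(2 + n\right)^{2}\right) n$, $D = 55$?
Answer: $43336$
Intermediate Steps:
$h{\left(n,y \right)} = n \left(\left(2 + n\right)^{2} - 40 y\right)$ ($h{\left(n,y \right)} = \left(\left(2 + n\right)^{2} - 40 y\right) n = n \left(\left(2 + n\right)^{2} - 40 y\right)$)
$\left(-655 + h{\left(-24,D \right)}\right) + 2807 = \left(-655 - - 24 \left(- \left(2 - 24\right)^{2} + 40 \cdot 55\right)\right) + 2807 = \left(-655 - - 24 \left(- \left(-22\right)^{2} + 2200\right)\right) + 2807 = \left(-655 - - 24 \left(\left(-1\right) 484 + 2200\right)\right) + 2807 = \left(-655 - - 24 \left(-484 + 2200\right)\right) + 2807 = \left(-655 - \left(-24\right) 1716\right) + 2807 = \left(-655 + 41184\right) + 2807 = 40529 + 2807 = 43336$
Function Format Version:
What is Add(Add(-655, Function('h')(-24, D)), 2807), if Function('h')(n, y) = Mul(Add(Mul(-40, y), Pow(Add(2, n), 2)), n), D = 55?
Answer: 43336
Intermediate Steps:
Function('h')(n, y) = Mul(n, Add(Pow(Add(2, n), 2), Mul(-40, y))) (Function('h')(n, y) = Mul(Add(Pow(Add(2, n), 2), Mul(-40, y)), n) = Mul(n, Add(Pow(Add(2, n), 2), Mul(-40, y))))
Add(Add(-655, Function('h')(-24, D)), 2807) = Add(Add(-655, Mul(-1, -24, Add(Mul(-1, Pow(Add(2, -24), 2)), Mul(40, 55)))), 2807) = Add(Add(-655, Mul(-1, -24, Add(Mul(-1, Pow(-22, 2)), 2200))), 2807) = Add(Add(-655, Mul(-1, -24, Add(Mul(-1, 484), 2200))), 2807) = Add(Add(-655, Mul(-1, -24, Add(-484, 2200))), 2807) = Add(Add(-655, Mul(-1, -24, 1716)), 2807) = Add(Add(-655, 41184), 2807) = Add(40529, 2807) = 43336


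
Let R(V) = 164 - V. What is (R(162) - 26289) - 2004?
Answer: -28291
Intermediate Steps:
(R(162) - 26289) - 2004 = ((164 - 1*162) - 26289) - 2004 = ((164 - 162) - 26289) - 2004 = (2 - 26289) - 2004 = -26287 - 2004 = -28291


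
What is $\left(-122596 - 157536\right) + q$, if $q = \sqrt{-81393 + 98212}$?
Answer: $-280132 + 11 \sqrt{139} \approx -2.8 \cdot 10^{5}$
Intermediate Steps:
$q = 11 \sqrt{139}$ ($q = \sqrt{16819} = 11 \sqrt{139} \approx 129.69$)
$\left(-122596 - 157536\right) + q = \left(-122596 - 157536\right) + 11 \sqrt{139} = -280132 + 11 \sqrt{139}$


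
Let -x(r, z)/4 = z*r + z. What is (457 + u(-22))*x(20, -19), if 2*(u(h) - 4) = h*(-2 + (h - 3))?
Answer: 1209768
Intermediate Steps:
x(r, z) = -4*z - 4*r*z (x(r, z) = -4*(z*r + z) = -4*(r*z + z) = -4*(z + r*z) = -4*z - 4*r*z)
u(h) = 4 + h*(-5 + h)/2 (u(h) = 4 + (h*(-2 + (h - 3)))/2 = 4 + (h*(-2 + (-3 + h)))/2 = 4 + (h*(-5 + h))/2 = 4 + h*(-5 + h)/2)
(457 + u(-22))*x(20, -19) = (457 + (4 + (½)*(-22)² - 5/2*(-22)))*(-4*(-19)*(1 + 20)) = (457 + (4 + (½)*484 + 55))*(-4*(-19)*21) = (457 + (4 + 242 + 55))*1596 = (457 + 301)*1596 = 758*1596 = 1209768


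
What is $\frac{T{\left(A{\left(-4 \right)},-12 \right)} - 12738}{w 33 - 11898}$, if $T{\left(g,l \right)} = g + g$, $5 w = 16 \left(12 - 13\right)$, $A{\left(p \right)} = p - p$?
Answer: $\frac{10615}{10003} \approx 1.0612$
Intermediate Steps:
$A{\left(p \right)} = 0$
$w = - \frac{16}{5}$ ($w = \frac{16 \left(12 - 13\right)}{5} = \frac{16 \left(-1\right)}{5} = \frac{1}{5} \left(-16\right) = - \frac{16}{5} \approx -3.2$)
$T{\left(g,l \right)} = 2 g$
$\frac{T{\left(A{\left(-4 \right)},-12 \right)} - 12738}{w 33 - 11898} = \frac{2 \cdot 0 - 12738}{\left(- \frac{16}{5}\right) 33 - 11898} = \frac{0 - 12738}{- \frac{528}{5} - 11898} = - \frac{12738}{- \frac{60018}{5}} = \left(-12738\right) \left(- \frac{5}{60018}\right) = \frac{10615}{10003}$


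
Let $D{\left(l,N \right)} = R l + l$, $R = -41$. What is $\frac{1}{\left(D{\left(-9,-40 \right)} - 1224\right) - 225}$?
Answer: $- \frac{1}{1089} \approx -0.00091827$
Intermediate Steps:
$D{\left(l,N \right)} = - 40 l$ ($D{\left(l,N \right)} = - 41 l + l = - 40 l$)
$\frac{1}{\left(D{\left(-9,-40 \right)} - 1224\right) - 225} = \frac{1}{\left(\left(-40\right) \left(-9\right) - 1224\right) - 225} = \frac{1}{\left(360 - 1224\right) - 225} = \frac{1}{-864 - 225} = \frac{1}{-1089} = - \frac{1}{1089}$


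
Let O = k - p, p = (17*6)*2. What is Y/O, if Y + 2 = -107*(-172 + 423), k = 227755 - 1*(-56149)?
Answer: -26859/283700 ≈ -0.094674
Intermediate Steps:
k = 283904 (k = 227755 + 56149 = 283904)
p = 204 (p = 102*2 = 204)
Y = -26859 (Y = -2 - 107*(-172 + 423) = -2 - 107*251 = -2 - 26857 = -26859)
O = 283700 (O = 283904 - 1*204 = 283904 - 204 = 283700)
Y/O = -26859/283700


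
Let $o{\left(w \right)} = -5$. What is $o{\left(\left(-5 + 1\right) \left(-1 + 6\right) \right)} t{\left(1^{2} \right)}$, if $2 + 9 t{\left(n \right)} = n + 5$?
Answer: $- \frac{20}{9} \approx -2.2222$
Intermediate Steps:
$t{\left(n \right)} = \frac{1}{3} + \frac{n}{9}$ ($t{\left(n \right)} = - \frac{2}{9} + \frac{n + 5}{9} = - \frac{2}{9} + \frac{5 + n}{9} = - \frac{2}{9} + \left(\frac{5}{9} + \frac{n}{9}\right) = \frac{1}{3} + \frac{n}{9}$)
$o{\left(\left(-5 + 1\right) \left(-1 + 6\right) \right)} t{\left(1^{2} \right)} = - 5 \left(\frac{1}{3} + \frac{1^{2}}{9}\right) = - 5 \left(\frac{1}{3} + \frac{1}{9} \cdot 1\right) = - 5 \left(\frac{1}{3} + \frac{1}{9}\right) = \left(-5\right) \frac{4}{9} = - \frac{20}{9}$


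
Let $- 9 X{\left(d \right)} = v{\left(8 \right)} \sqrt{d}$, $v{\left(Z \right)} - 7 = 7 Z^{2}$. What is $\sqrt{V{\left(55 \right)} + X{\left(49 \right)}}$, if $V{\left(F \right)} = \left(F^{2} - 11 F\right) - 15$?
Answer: $\frac{2 \sqrt{4615}}{3} \approx 45.289$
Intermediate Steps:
$V{\left(F \right)} = -15 + F^{2} - 11 F$
$v{\left(Z \right)} = 7 + 7 Z^{2}$
$X{\left(d \right)} = - \frac{455 \sqrt{d}}{9}$ ($X{\left(d \right)} = - \frac{\left(7 + 7 \cdot 8^{2}\right) \sqrt{d}}{9} = - \frac{\left(7 + 7 \cdot 64\right) \sqrt{d}}{9} = - \frac{\left(7 + 448\right) \sqrt{d}}{9} = - \frac{455 \sqrt{d}}{9}$)
$\sqrt{V{\left(55 \right)} + X{\left(49 \right)}} = \sqrt{\left(-15 + 55^{2} - 605\right) - \frac{455 \sqrt{49}}{9}} = \sqrt{\left(-15 + 3025 - 605\right) - \frac{3185}{9}} = \sqrt{2405 - \frac{3185}{9}} = \sqrt{\frac{18460}{9}} = \frac{2 \sqrt{4615}}{3}$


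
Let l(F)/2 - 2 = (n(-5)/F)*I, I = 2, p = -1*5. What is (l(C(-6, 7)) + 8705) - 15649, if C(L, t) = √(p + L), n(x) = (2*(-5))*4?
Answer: -6940 + 160*I*√11/11 ≈ -6940.0 + 48.242*I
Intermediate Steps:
p = -5
n(x) = -40 (n(x) = -10*4 = -40)
C(L, t) = √(-5 + L)
l(F) = 4 - 160/F (l(F) = 4 + 2*(-40/F*2) = 4 + 2*(-80/F) = 4 - 160/F)
(l(C(-6, 7)) + 8705) - 15649 = ((4 - 160/√(-5 - 6)) + 8705) - 15649 = ((4 - 160*(-I*√11/11)) + 8705) - 15649 = ((4 - (-160)*I*√11/11) + 8705) - 15649 = ((4 + 160*I*√11/11) + 8705) - 15649 = (8709 + 160*I*√11/11) - 15649 = -6940 + 160*I*√11/11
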